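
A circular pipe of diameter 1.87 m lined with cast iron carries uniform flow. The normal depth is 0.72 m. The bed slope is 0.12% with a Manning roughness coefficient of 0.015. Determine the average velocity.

V = 1.23 m/s

For a circular section of diameter D = 1.87 m at depth y = 0.72 m, the central angle is θ = 2 arccos(1 − 2y/D) = 2.678 rad. Then A = (D²/8)(θ − sin θ) = 0.9748 m² and P = Dθ/2 = 2.504 m.
Hydraulic radius R = A/P = 0.9748/2.504 = 0.3894 m.
From Manning's equation, V = (1/n) R^(2/3) S^(1/2) = (1/0.015) × 0.3894^(2/3) × 0.0012^(1/2) = 1.23 m/s.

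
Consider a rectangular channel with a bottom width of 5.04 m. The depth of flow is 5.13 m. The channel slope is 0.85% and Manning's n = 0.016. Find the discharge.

Q = 211 m³/s

Flow area A = b·y = 5.04 × 5.13 = 25.86 m². Wetted perimeter P = b + 2y = 5.04 + 2×5.13 = 15.3 m.
Hydraulic radius R = A/P = 25.86/15.3 = 1.69 m.
Manning's equation: Q = (1/n) A R^(2/3) S^(1/2) = (1/0.016) × 25.86 × 1.69^(2/3) × 0.0085^(1/2) = 211 m³/s.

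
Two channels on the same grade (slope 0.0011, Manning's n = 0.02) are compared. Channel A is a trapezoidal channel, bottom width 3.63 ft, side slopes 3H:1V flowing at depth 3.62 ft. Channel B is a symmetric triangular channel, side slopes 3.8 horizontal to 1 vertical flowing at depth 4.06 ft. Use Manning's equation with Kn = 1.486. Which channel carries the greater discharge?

Channel A: With bottom width b = 3.63 ft and side slope z = 3: A = (b + zy)y = (3.63 + 3×3.62)×3.62 = 52.45 ft²; P = b + 2y√(1+z²) = 3.63 + 2×3.62×3.162 = 26.52 ft. Hydraulic radius R = A/P = 52.45/26.52 = 1.978 ft. Q_A = (1.486/0.02)·52.45·1.978^(2/3)·√0.0011 = 203.6 ft³/s.
Channel B: For a triangular section with side slope z = 3.8: A = zy² = 3.8×4.06² = 62.64 ft²; P = 2y√(1+z²) = 2×4.06×3.929 = 31.91 ft. Hydraulic radius R = A/P = 62.64/31.91 = 1.963 ft. Q_B = (1.486/0.02)·62.64·1.963^(2/3)·√0.0011 = 242 ft³/s.
Q_A = 203.6 ft³/s vs Q_B = 242 ft³/s, so channel B carries more.

channel B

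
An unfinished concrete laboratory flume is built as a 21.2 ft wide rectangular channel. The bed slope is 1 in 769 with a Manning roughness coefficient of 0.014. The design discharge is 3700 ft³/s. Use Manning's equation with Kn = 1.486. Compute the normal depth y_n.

Manning's equation rearranged: A R^(2/3) = nQ / (1.486·√S) = 0.014 × 3700 / (1.486 × √0.0013) = 966.7.
At y = 16.8 ft: A R^(2/3) = 1240 — over.
At y = 9.7 ft: A R^(2/3) = 606.5 — short.
At y = 13.8 ft: A R^(2/3) = 965.5 — ≈ 966.7.

y_n = 13.8 ft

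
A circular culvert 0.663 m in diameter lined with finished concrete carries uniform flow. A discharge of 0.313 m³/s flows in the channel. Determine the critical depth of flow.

At critical depth, Q² T / (g A³) = 1, i.e. A³/T = Q²/g = 0.313²/9.81 = 0.009987.
At y = 0.402 m: A³/T = 0.01621 — over.
At y = 0.294 m: A³/T = 0.004902 — short.
At y = 0.354 m: A³/T = 0.009969 — ≈ 0.009987.

y_c = 0.354 m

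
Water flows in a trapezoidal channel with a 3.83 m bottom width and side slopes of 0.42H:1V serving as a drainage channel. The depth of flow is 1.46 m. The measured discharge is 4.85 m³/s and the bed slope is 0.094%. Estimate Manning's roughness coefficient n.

With bottom width b = 3.83 m and side slope z = 0.42: A = (b + zy)y = (3.83 + 0.42×1.46)×1.46 = 6.487 m²; P = b + 2y√(1+z²) = 3.83 + 2×1.46×1.085 = 6.997 m.
Hydraulic radius R = A/P = 6.487/6.997 = 0.9271 m.
Rearranging Manning's equation: n = (1/Q) A R^(2/3) S^(1/2) = (1/4.85) × 6.487 × 0.9271^(2/3) × √0.00094 = 0.039.

n = 0.039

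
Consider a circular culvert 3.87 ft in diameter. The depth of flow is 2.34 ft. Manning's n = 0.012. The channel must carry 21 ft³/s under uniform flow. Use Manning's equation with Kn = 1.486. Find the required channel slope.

For a circular section of diameter D = 3.87 ft at depth y = 2.34 ft, the central angle is θ = 2 arccos(1 − 2y/D) = 3.563 rad. Then A = (D²/8)(θ − sin θ) = 7.437 ft² and P = Dθ/2 = 6.895 ft.
Hydraulic radius R = A/P = 7.437/6.895 = 1.079 ft.
From Manning's equation, S = [nQ / (1.486 A R^(2/3))]² = [0.012 × 21 / (1.486 × 7.437 × 1.079^(2/3))]² = 0.00047.

S = 0.00047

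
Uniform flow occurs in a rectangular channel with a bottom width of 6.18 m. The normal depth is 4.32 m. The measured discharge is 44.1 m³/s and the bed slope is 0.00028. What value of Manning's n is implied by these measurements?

n = 0.015

Flow area A = b·y = 6.18 × 4.32 = 26.7 m². Wetted perimeter P = b + 2y = 6.18 + 2×4.32 = 14.82 m.
Hydraulic radius R = A/P = 26.7/14.82 = 1.801 m.
Rearranging Manning's equation: n = (1/Q) A R^(2/3) S^(1/2) = (1/44.1) × 26.7 × 1.801^(2/3) × √0.00028 = 0.015.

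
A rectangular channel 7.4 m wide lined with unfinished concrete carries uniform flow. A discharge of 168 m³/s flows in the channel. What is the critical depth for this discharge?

y_c = 3.75 m

For a rectangular channel, critical depth y_c = (q²/g)^(1/3) where q = Q/b = 168/7.4 = 22.7 m²/s.
So y_c = (22.7²/9.81)^(1/3) = 3.75 m.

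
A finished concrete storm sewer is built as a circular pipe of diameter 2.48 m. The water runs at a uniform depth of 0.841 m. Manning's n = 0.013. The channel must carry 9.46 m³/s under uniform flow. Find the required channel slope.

For a circular section of diameter D = 2.48 m at depth y = 0.841 m, the central angle is θ = 2 arccos(1 − 2y/D) = 2.486 rad. Then A = (D²/8)(θ − sin θ) = 1.443 m² and P = Dθ/2 = 3.083 m.
Hydraulic radius R = A/P = 1.443/3.083 = 0.4681 m.
From Manning's equation, S = [nQ / (1 A R^(2/3))]² = [0.013 × 9.46 / (1 × 1.443 × 0.4681^(2/3))]² = 0.02.

S = 0.02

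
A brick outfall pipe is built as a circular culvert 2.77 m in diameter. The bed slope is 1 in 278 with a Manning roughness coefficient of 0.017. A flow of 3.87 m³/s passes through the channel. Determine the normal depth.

Manning's equation rearranged: A R^(2/3) = nQ / (1·√S) = 0.017 × 3.87 / (√0.003597) = 1.097.
Trying y = 0.738 m: A R^(2/3) = 0.7327 — too small.
Trying y = 1.12 m: A R^(2/3) = 1.621 — too large.
Trying y = 0.909 m: A R^(2/3) = 1.098 — ≈ 1.097.

y_n = 0.909 m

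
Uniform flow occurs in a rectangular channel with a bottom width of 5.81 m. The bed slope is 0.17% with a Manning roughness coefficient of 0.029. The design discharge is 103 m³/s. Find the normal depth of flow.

Manning's equation rearranged: A R^(2/3) = nQ / (1·√S) = 0.029 × 103 / (√0.0017) = 72.45.
At y = 9.34 m: A R^(2/3) = 92.23 — too large.
At y = 5.47 m: A R^(2/3) = 48.71 — too small.
At y = 7.6 m: A R^(2/3) = 72.45 — close enough.

y_n = 7.6 m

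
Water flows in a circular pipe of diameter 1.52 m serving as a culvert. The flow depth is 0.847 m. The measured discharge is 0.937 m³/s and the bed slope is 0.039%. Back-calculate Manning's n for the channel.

n = 0.012

For a circular section of diameter D = 1.52 m at depth y = 0.847 m, the central angle is θ = 2 arccos(1 − 2y/D) = 3.371 rad. Then A = (D²/8)(θ − sin θ) = 1.039 m² and P = Dθ/2 = 2.562 m.
Hydraulic radius R = A/P = 1.039/2.562 = 0.4056 m.
Rearranging Manning's equation: n = (1/Q) A R^(2/3) S^(1/2) = (1/0.937) × 1.039 × 0.4056^(2/3) × √0.00039 = 0.012.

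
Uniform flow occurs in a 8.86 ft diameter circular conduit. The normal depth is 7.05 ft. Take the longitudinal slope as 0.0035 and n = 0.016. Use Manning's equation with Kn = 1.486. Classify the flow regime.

subcritical

For a circular section of diameter D = 8.86 ft at depth y = 7.05 ft, the central angle is θ = 2 arccos(1 − 2y/D) = 4.407 rad. Then A = (D²/8)(θ − sin θ) = 52.6 ft² and P = Dθ/2 = 19.52 ft.
Hydraulic radius R = A/P = 52.6/19.52 = 2.694 ft.
V = (1.486/n) R^(2/3) √S = (1.486/0.016) × 2.694^(2/3) × √0.0035 = 10.64 ft/s. Hydraulic depth D_h = A/T = 52.6/7.144 = 7.363 ft.
Froude number Fr = V/√(g·D_h) = 10.64/√(32.2×7.363) = 0.691, which is less than 1, so the flow is subcritical.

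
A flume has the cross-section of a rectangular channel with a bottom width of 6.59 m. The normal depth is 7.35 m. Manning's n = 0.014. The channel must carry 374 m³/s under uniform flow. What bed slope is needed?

S = 0.00391

Flow area A = b·y = 6.59 × 7.35 = 48.44 m². Wetted perimeter P = b + 2y = 6.59 + 2×7.35 = 21.29 m.
Hydraulic radius R = A/P = 48.44/21.29 = 2.275 m.
From Manning's equation, S = [nQ / (1 A R^(2/3))]² = [0.014 × 374 / (1 × 48.44 × 2.275^(2/3))]² = 0.00391.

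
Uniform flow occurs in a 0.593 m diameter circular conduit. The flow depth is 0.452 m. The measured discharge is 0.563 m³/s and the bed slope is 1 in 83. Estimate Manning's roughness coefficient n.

For a circular section of diameter D = 0.593 m at depth y = 0.452 m, the central angle is θ = 2 arccos(1 − 2y/D) = 4.246 rad. Then A = (D²/8)(θ − sin θ) = 0.2259 m² and P = Dθ/2 = 1.259 m.
Hydraulic radius R = A/P = 0.2259/1.259 = 0.1794 m.
Rearranging Manning's equation: n = (1/Q) A R^(2/3) S^(1/2) = (1/0.563) × 0.2259 × 0.1794^(2/3) × √0.01205 = 0.014.

n = 0.014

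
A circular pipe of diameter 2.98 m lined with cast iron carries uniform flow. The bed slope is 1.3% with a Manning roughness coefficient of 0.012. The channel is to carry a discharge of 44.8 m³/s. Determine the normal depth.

Manning's equation rearranged: A R^(2/3) = nQ / (1·√S) = 0.012 × 44.8 / (√0.013) = 4.715.
At y = 2.43 m: A R^(2/3) = 5.705 — over.
At y = 1.61 m: A R^(2/3) = 3.261 — short.
At y = 2.06 m: A R^(2/3) = 4.72 — ≈ 4.715.

y_n = 2.06 m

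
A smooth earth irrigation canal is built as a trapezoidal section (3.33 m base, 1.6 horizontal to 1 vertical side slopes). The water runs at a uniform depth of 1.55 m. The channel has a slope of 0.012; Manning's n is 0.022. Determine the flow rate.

Q = 44.3 m³/s

With bottom width b = 3.33 m and side slope z = 1.6: A = (b + zy)y = (3.33 + 1.6×1.55)×1.55 = 9.006 m²; P = b + 2y√(1+z²) = 3.33 + 2×1.55×1.887 = 9.179 m.
Hydraulic radius R = A/P = 9.006/9.179 = 0.9811 m.
Manning's equation: Q = (1/n) A R^(2/3) S^(1/2) = (1/0.022) × 9.006 × 0.9811^(2/3) × 0.012^(1/2) = 44.3 m³/s.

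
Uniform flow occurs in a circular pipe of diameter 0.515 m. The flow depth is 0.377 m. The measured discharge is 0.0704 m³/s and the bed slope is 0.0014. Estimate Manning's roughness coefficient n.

For a circular section of diameter D = 0.515 m at depth y = 0.377 m, the central angle is θ = 2 arccos(1 − 2y/D) = 4.107 rad. Then A = (D²/8)(θ − sin θ) = 0.1634 m² and P = Dθ/2 = 1.057 m.
Hydraulic radius R = A/P = 0.1634/1.057 = 0.1545 m.
Rearranging Manning's equation: n = (1/Q) A R^(2/3) S^(1/2) = (1/0.0704) × 0.1634 × 0.1545^(2/3) × √0.0014 = 0.025.

n = 0.025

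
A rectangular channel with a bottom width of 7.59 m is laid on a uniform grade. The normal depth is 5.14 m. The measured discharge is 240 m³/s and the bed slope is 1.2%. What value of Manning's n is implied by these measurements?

n = 0.03

Flow area A = b·y = 7.59 × 5.14 = 39.01 m². Wetted perimeter P = b + 2y = 7.59 + 2×5.14 = 17.87 m.
Hydraulic radius R = A/P = 39.01/17.87 = 2.183 m.
Rearranging Manning's equation: n = (1/Q) A R^(2/3) S^(1/2) = (1/240) × 39.01 × 2.183^(2/3) × √0.012 = 0.03.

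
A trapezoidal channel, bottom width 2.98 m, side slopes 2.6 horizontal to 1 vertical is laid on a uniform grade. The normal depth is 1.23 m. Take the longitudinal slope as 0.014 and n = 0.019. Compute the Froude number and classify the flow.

With bottom width b = 2.98 m and side slope z = 2.6: A = (b + zy)y = (2.98 + 2.6×1.23)×1.23 = 7.599 m²; P = b + 2y√(1+z²) = 2.98 + 2×1.23×2.786 = 9.833 m.
Hydraulic radius R = A/P = 7.599/9.833 = 0.7728 m.
V = (1/n) R^(2/3) √S = (1/0.019) × 0.7728^(2/3) × √0.014 = 5.244 m/s. Hydraulic depth D_h = A/T = 7.599/9.376 = 0.8105 m.
Froude number Fr = V/√(g·D_h) = 5.244/√(9.81×0.8105) = 1.86, which is greater than 1, so the flow is supercritical.

supercritical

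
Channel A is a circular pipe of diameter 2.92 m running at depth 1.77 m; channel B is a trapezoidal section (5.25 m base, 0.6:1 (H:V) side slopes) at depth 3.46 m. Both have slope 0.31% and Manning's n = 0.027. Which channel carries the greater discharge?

Channel A: For a circular section of diameter D = 2.92 m at depth y = 1.77 m, the central angle is θ = 2 arccos(1 − 2y/D) = 3.57 rad. Then A = (D²/8)(θ − sin θ) = 4.247 m² and P = Dθ/2 = 5.211 m. Hydraulic radius R = A/P = 4.247/5.211 = 0.8149 m. Q_A = (1/0.027)·4.247·0.8149^(2/3)·√0.0031 = 7.64 m³/s.
Channel B: With bottom width b = 5.25 m and side slope z = 0.6: A = (b + zy)y = (5.25 + 0.6×3.46)×3.46 = 25.35 m²; P = b + 2y√(1+z²) = 5.25 + 2×3.46×1.166 = 13.32 m. Hydraulic radius R = A/P = 25.35/13.32 = 1.903 m. Q_B = (1/0.027)·25.35·1.903^(2/3)·√0.0031 = 80.27 m³/s.
Q_A = 7.64 m³/s vs Q_B = 80.27 m³/s, so channel B carries more.

channel B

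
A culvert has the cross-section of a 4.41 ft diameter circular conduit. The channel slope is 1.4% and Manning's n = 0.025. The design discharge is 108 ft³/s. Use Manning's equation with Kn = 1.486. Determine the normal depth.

Manning's equation rearranged: A R^(2/3) = nQ / (1.486·√S) = 0.025 × 108 / (1.486 × √0.014) = 15.36.
At y = 3.87 ft: A R^(2/3) = 17.16 — over.
At y = 2.72 ft: A R^(2/3) = 11.42 — short.
At y = 3.4 ft: A R^(2/3) = 15.33 — close enough.

y_n = 3.4 ft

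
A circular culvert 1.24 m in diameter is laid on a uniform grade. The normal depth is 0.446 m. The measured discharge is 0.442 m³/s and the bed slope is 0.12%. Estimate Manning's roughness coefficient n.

n = 0.012

For a circular section of diameter D = 1.24 m at depth y = 0.446 m, the central angle is θ = 2 arccos(1 − 2y/D) = 2.573 rad. Then A = (D²/8)(θ − sin θ) = 0.3909 m² and P = Dθ/2 = 1.595 m.
Hydraulic radius R = A/P = 0.3909/1.595 = 0.2451 m.
Rearranging Manning's equation: n = (1/Q) A R^(2/3) S^(1/2) = (1/0.442) × 0.3909 × 0.2451^(2/3) × √0.0012 = 0.012.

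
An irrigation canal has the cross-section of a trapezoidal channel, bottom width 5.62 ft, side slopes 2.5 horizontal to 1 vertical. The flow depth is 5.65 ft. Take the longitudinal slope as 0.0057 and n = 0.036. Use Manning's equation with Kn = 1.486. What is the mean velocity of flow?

With bottom width b = 5.62 ft and side slope z = 2.5: A = (b + zy)y = (5.62 + 2.5×5.65)×5.65 = 111.6 ft²; P = b + 2y√(1+z²) = 5.62 + 2×5.65×2.693 = 36.05 ft.
Hydraulic radius R = A/P = 111.6/36.05 = 3.095 ft.
From Manning's equation, V = (1.486/n) R^(2/3) S^(1/2) = (1.486/0.036) × 3.095^(2/3) × 0.0057^(1/2) = 6.62 ft/s.

V = 6.62 ft/s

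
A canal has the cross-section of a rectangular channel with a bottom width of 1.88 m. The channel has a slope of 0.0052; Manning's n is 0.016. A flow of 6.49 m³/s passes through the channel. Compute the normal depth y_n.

y_n = 1.18 m

Manning's equation rearranged: A R^(2/3) = nQ / (1·√S) = 0.016 × 6.49 / (√0.0052) = 1.44.
At y = 1.03 m: A R^(2/3) = 1.206 — short.
At y = 1.18 m: A R^(2/3) = 1.44 — ≈ 1.44.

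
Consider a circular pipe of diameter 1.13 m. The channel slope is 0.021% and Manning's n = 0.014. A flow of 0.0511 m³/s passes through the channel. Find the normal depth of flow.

y_n = 0.258 m

Manning's equation rearranged: A R^(2/3) = nQ / (1·√S) = 0.014 × 0.0511 / (√0.00021) = 0.04937.
At y = 0.199 m: A R^(2/3) = 0.02919 — too small.
At y = 0.289 m: A R^(2/3) = 0.06187 — too large.
At y = 0.258 m: A R^(2/3) = 0.04937 — matches.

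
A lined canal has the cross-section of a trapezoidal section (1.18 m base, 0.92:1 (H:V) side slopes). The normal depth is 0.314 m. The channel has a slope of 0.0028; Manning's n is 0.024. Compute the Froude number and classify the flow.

With bottom width b = 1.18 m and side slope z = 0.92: A = (b + zy)y = (1.18 + 0.92×0.314)×0.314 = 0.4612 m²; P = b + 2y√(1+z²) = 1.18 + 2×0.314×1.359 = 2.033 m.
Hydraulic radius R = A/P = 0.4612/2.033 = 0.2268 m.
V = (1/n) R^(2/3) √S = (1/0.024) × 0.2268^(2/3) × √0.0028 = 0.82 m/s. Hydraulic depth D_h = A/T = 0.4612/1.758 = 0.2624 m.
Froude number Fr = V/√(g·D_h) = 0.82/√(9.81×0.2624) = 0.511, which is less than 1, so the flow is subcritical.

subcritical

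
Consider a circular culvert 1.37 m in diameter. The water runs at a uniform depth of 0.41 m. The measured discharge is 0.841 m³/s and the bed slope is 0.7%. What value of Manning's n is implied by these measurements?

For a circular section of diameter D = 1.37 m at depth y = 0.41 m, the central angle is θ = 2 arccos(1 − 2y/D) = 2.315 rad. Then A = (D²/8)(θ − sin θ) = 0.3707 m² and P = Dθ/2 = 1.586 m.
Hydraulic radius R = A/P = 0.3707/1.586 = 0.2337 m.
Rearranging Manning's equation: n = (1/Q) A R^(2/3) S^(1/2) = (1/0.841) × 0.3707 × 0.2337^(2/3) × √0.007 = 0.014.

n = 0.014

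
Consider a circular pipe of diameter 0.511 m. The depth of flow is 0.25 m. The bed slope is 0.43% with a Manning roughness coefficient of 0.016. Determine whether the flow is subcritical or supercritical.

subcritical

For a circular section of diameter D = 0.511 m at depth y = 0.25 m, the central angle is θ = 2 arccos(1 − 2y/D) = 3.099 rad. Then A = (D²/8)(θ − sin θ) = 0.09973 m² and P = Dθ/2 = 0.7917 m.
Hydraulic radius R = A/P = 0.09973/0.7917 = 0.126 m.
V = (1/n) R^(2/3) √S = (1/0.016) × 0.126^(2/3) × √0.0043 = 1.03 m/s. Hydraulic depth D_h = A/T = 0.09973/0.5109 = 0.1952 m.
Froude number Fr = V/√(g·D_h) = 1.03/√(9.81×0.1952) = 0.744, which is less than 1, so the flow is subcritical.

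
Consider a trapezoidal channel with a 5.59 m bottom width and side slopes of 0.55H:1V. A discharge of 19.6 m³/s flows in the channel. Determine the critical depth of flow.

y_c = 1.04 m

At critical depth, Q² T / (g A³) = 1, i.e. A³/T = Q²/g = 19.6²/9.81 = 39.16.
Try y = 0.73 m: A³/T = 13.09 — short.
Try y = 1.17 m: A³/T = 56.41 — over.
Try y = 1.04 m: A³/T = 39.08 — ≈ 39.16.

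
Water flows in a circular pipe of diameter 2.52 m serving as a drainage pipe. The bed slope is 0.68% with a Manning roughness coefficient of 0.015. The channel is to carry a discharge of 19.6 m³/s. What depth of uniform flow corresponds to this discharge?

Manning's equation rearranged: A R^(2/3) = nQ / (1·√S) = 0.015 × 19.6 / (√0.0068) = 3.565.
Trying y = 1.37 m: A R^(2/3) = 2.107 — low.
Trying y = 2.3 m: A R^(2/3) = 3.926 — high.
Trying y = 2.01 m: A R^(2/3) = 3.572 — matches.

y_n = 2.01 m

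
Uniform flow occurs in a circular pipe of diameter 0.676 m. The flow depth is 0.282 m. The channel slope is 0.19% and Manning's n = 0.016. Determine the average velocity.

For a circular section of diameter D = 0.676 m at depth y = 0.282 m, the central angle is θ = 2 arccos(1 − 2y/D) = 2.809 rad. Then A = (D²/8)(θ − sin θ) = 0.1418 m² and P = Dθ/2 = 0.9493 m.
Hydraulic radius R = A/P = 0.1418/0.9493 = 0.1493 m.
From Manning's equation, V = (1/n) R^(2/3) S^(1/2) = (1/0.016) × 0.1493^(2/3) × 0.0019^(1/2) = 0.767 m/s.

V = 0.767 m/s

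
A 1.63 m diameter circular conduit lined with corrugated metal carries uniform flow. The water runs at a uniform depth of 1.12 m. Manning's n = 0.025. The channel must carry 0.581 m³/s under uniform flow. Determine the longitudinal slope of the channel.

S = 0.00024

For a circular section of diameter D = 1.63 m at depth y = 1.12 m, the central angle is θ = 2 arccos(1 − 2y/D) = 3.909 rad. Then A = (D²/8)(θ − sin θ) = 1.529 m² and P = Dθ/2 = 3.186 m.
Hydraulic radius R = A/P = 1.529/3.186 = 0.4799 m.
From Manning's equation, S = [nQ / (1 A R^(2/3))]² = [0.025 × 0.581 / (1 × 1.529 × 0.4799^(2/3))]² = 0.00024.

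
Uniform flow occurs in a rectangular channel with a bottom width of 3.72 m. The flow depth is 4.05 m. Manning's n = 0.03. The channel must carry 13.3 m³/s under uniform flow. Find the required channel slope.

S = 0.000508

Flow area A = b·y = 3.72 × 4.05 = 15.07 m². Wetted perimeter P = b + 2y = 3.72 + 2×4.05 = 11.82 m.
Hydraulic radius R = A/P = 15.07/11.82 = 1.275 m.
From Manning's equation, S = [nQ / (1 A R^(2/3))]² = [0.03 × 13.3 / (1 × 15.07 × 1.275^(2/3))]² = 0.000508.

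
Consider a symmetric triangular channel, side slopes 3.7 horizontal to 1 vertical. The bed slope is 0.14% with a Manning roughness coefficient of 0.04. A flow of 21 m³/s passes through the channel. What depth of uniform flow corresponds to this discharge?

y_n = 2.36 m

Manning's equation rearranged: A R^(2/3) = nQ / (1·√S) = 0.04 × 21 / (√0.0014) = 22.45.
At y = 2.63 m: A R^(2/3) = 30 — high.
At y = 1.96 m: A R^(2/3) = 13.7 — low.
At y = 2.36 m: A R^(2/3) = 22.48 — ≈ 22.45.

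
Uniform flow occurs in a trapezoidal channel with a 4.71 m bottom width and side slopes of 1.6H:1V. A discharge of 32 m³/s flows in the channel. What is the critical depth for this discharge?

y_c = 1.42 m

At critical depth, Q² T / (g A³) = 1, i.e. A³/T = Q²/g = 32²/9.81 = 104.4.
Trying y = 1.66 m: A³/T = 182.4 — high.
Trying y = 1.13 m: A³/T = 47.99 — low.
Trying y = 1.42 m: A³/T = 105.3 — ≈ 104.4.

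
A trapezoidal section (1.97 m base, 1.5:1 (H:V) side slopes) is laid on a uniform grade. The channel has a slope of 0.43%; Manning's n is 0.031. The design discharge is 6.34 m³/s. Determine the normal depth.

y_n = 1.09 m

Manning's equation rearranged: A R^(2/3) = nQ / (1·√S) = 0.031 × 6.34 / (√0.0043) = 2.997.
Trying y = 0.879 m: A R^(2/3) = 1.97 — low.
Trying y = 1.32 m: A R^(2/3) = 4.398 — high.
Trying y = 1.09 m: A R^(2/3) = 2.997 — matches.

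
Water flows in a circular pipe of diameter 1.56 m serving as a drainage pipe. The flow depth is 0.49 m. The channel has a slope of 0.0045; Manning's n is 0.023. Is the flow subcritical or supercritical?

For a circular section of diameter D = 1.56 m at depth y = 0.49 m, the central angle is θ = 2 arccos(1 − 2y/D) = 2.38 rad. Then A = (D²/8)(θ − sin θ) = 0.5139 m² and P = Dθ/2 = 1.856 m.
Hydraulic radius R = A/P = 0.5139/1.856 = 0.2769 m.
V = (1/n) R^(2/3) √S = (1/0.023) × 0.2769^(2/3) × √0.0045 = 1.239 m/s. Hydraulic depth D_h = A/T = 0.5139/1.448 = 0.3549 m.
Froude number Fr = V/√(g·D_h) = 1.239/√(9.81×0.3549) = 0.664, which is less than 1, so the flow is subcritical.

subcritical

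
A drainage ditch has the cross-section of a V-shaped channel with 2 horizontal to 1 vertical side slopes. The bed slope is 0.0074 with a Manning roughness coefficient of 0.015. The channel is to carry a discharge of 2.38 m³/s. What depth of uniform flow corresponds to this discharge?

y_n = 0.678 m

Manning's equation rearranged: A R^(2/3) = nQ / (1·√S) = 0.015 × 2.38 / (√0.0074) = 0.415.
At y = 0.793 m: A R^(2/3) = 0.6301 — high.
At y = 0.678 m: A R^(2/3) = 0.4149 — close enough.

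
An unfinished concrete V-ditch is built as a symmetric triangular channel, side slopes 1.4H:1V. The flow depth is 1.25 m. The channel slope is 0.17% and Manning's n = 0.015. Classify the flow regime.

subcritical

For a triangular section with side slope z = 1.4: A = zy² = 1.4×1.25² = 2.188 m²; P = 2y√(1+z²) = 2×1.25×1.72 = 4.301 m.
Hydraulic radius R = A/P = 2.188/4.301 = 0.5086 m.
V = (1/n) R^(2/3) √S = (1/0.015) × 0.5086^(2/3) × √0.0017 = 1.751 m/s. Hydraulic depth D_h = A/T = 2.188/3.5 = 0.625 m.
Froude number Fr = V/√(g·D_h) = 1.751/√(9.81×0.625) = 0.707, which is less than 1, so the flow is subcritical.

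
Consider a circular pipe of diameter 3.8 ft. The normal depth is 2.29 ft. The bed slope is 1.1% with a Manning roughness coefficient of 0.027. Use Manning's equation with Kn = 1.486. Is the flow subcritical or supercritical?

For a circular section of diameter D = 3.8 ft at depth y = 2.29 ft, the central angle is θ = 2 arccos(1 − 2y/D) = 3.555 rad. Then A = (D²/8)(θ − sin θ) = 7.142 ft² and P = Dθ/2 = 6.755 ft.
Hydraulic radius R = A/P = 7.142/6.755 = 1.057 ft.
V = (1.486/n) R^(2/3) √S = (1.486/0.027) × 1.057^(2/3) × √0.011 = 5.991 ft/s. Hydraulic depth D_h = A/T = 7.142/3.719 = 1.92 ft.
Froude number Fr = V/√(g·D_h) = 5.991/√(32.2×1.92) = 0.762, which is less than 1, so the flow is subcritical.

subcritical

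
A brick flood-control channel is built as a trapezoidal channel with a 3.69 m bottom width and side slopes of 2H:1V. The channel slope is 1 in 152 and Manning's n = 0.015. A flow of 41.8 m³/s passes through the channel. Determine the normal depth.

Manning's equation rearranged: A R^(2/3) = nQ / (1·√S) = 0.015 × 41.8 / (√0.006579) = 7.73.
Try y = 1.51 m: A R^(2/3) = 9.93 — high.
Try y = 1.03 m: A R^(2/3) = 4.731 — low.
Try y = 1.33 m: A R^(2/3) = 7.734 — ≈ 7.73.

y_n = 1.33 m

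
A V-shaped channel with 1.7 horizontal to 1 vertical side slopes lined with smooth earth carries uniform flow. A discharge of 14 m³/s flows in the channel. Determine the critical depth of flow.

y_c = 1.69 m

At critical depth, Q² T / (g A³) = 1, i.e. A³/T = Q²/g = 14²/9.81 = 19.98.
Try y = 1.96 m: A³/T = 41.8 — too large.
Try y = 1.2 m: A³/T = 3.596 — too small.
Try y = 1.69 m: A³/T = 19.92 — close enough.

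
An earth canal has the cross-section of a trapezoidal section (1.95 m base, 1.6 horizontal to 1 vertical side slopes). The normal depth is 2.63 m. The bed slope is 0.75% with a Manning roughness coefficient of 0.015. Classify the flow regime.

With bottom width b = 1.95 m and side slope z = 1.6: A = (b + zy)y = (1.95 + 1.6×2.63)×2.63 = 16.2 m²; P = b + 2y√(1+z²) = 1.95 + 2×2.63×1.887 = 11.87 m.
Hydraulic radius R = A/P = 16.2/11.87 = 1.364 m.
V = (1/n) R^(2/3) √S = (1/0.015) × 1.364^(2/3) × √0.0075 = 7.101 m/s. Hydraulic depth D_h = A/T = 16.2/10.37 = 1.562 m.
Froude number Fr = V/√(g·D_h) = 7.101/√(9.81×1.562) = 1.81, which is greater than 1, so the flow is supercritical.

supercritical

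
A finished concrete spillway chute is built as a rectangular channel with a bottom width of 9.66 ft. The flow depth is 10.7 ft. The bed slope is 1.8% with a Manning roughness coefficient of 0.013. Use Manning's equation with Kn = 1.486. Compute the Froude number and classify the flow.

supercritical

Flow area A = b·y = 9.66 × 10.7 = 103.4 ft². Wetted perimeter P = b + 2y = 9.66 + 2×10.7 = 31.06 ft.
Hydraulic radius R = A/P = 103.4/31.06 = 3.328 ft.
V = (1.486/n) R^(2/3) √S = (1.486/0.013) × 3.328^(2/3) × √0.018 = 34.18 ft/s. Hydraulic depth D_h = A/T = 103.4/9.66 = 10.7 ft.
Froude number Fr = V/√(g·D_h) = 34.18/√(32.2×10.7) = 1.84, which is greater than 1, so the flow is supercritical.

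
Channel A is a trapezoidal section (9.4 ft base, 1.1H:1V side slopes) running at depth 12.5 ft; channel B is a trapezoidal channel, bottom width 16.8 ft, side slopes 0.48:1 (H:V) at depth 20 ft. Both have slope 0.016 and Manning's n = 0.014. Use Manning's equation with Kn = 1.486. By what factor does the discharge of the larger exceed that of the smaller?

Channel A: With bottom width b = 9.4 ft and side slope z = 1.1: A = (b + zy)y = (9.4 + 1.1×12.5)×12.5 = 289.4 ft²; P = b + 2y√(1+z²) = 9.4 + 2×12.5×1.487 = 46.57 ft. Hydraulic radius R = A/P = 289.4/46.57 = 6.214 ft. Q_A = (1.486/0.014)·289.4·6.214^(2/3)·√0.016 = 13130 ft³/s.
Channel B: With bottom width b = 16.8 ft and side slope z = 0.48: A = (b + zy)y = (16.8 + 0.48×20)×20 = 528 ft²; P = b + 2y√(1+z²) = 16.8 + 2×20×1.109 = 61.17 ft. Hydraulic radius R = A/P = 528/61.17 = 8.632 ft. Q_B = (1.486/0.014)·528·8.632^(2/3)·√0.016 = 29830 ft³/s.
The larger discharge is 29830 ft³/s and the smaller is 13130 ft³/s; the ratio is 2.27.

2.27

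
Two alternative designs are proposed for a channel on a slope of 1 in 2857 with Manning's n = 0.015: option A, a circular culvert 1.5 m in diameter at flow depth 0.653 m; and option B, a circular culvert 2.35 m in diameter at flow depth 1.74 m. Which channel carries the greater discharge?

Channel A: For a circular section of diameter D = 1.5 m at depth y = 0.653 m, the central angle is θ = 2 arccos(1 − 2y/D) = 2.882 rad. Then A = (D²/8)(θ − sin θ) = 0.7385 m² and P = Dθ/2 = 2.162 m. Hydraulic radius R = A/P = 0.7385/2.162 = 0.3416 m. Q_A = (1/0.015)·0.7385·0.3416^(2/3)·√0.00035 = 0.4501 m³/s.
Channel B: For a circular section of diameter D = 2.35 m at depth y = 1.74 m, the central angle is θ = 2 arccos(1 − 2y/D) = 4.145 rad. Then A = (D²/8)(θ − sin θ) = 3.443 m² and P = Dθ/2 = 4.87 m. Hydraulic radius R = A/P = 3.443/4.87 = 0.707 m. Q_B = (1/0.015)·3.443·0.707^(2/3)·√0.00035 = 3.408 m³/s.
Q_A = 0.4501 m³/s vs Q_B = 3.408 m³/s, so channel B carries more.

channel B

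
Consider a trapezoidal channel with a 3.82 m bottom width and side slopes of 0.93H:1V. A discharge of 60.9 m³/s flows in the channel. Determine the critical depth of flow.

y_c = 2.41 m

At critical depth, Q² T / (g A³) = 1, i.e. A³/T = Q²/g = 60.9²/9.81 = 378.1.
At y = 1.92 m: A³/T = 168.7 — too small.
At y = 2.73 m: A³/T = 588 — too large.
At y = 2.41 m: A³/T = 375.4 — close enough.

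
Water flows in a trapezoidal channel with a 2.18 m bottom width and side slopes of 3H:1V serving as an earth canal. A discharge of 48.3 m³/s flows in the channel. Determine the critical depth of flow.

y_c = 1.88 m

At critical depth, Q² T / (g A³) = 1, i.e. A³/T = Q²/g = 48.3²/9.81 = 237.8.
Trying y = 1.53 m: A³/T = 97.83 — short.
Trying y = 1.88 m: A³/T = 236.1 — ≈ 237.8.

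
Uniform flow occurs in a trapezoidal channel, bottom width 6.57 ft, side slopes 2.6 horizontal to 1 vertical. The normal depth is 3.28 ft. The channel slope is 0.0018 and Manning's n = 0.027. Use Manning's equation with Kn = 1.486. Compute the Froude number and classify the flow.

subcritical

With bottom width b = 6.57 ft and side slope z = 2.6: A = (b + zy)y = (6.57 + 2.6×3.28)×3.28 = 49.52 ft²; P = b + 2y√(1+z²) = 6.57 + 2×3.28×2.786 = 24.84 ft.
Hydraulic radius R = A/P = 49.52/24.84 = 1.993 ft.
V = (1.486/n) R^(2/3) √S = (1.486/0.027) × 1.993^(2/3) × √0.0018 = 3.698 ft/s. Hydraulic depth D_h = A/T = 49.52/23.63 = 2.096 ft.
Froude number Fr = V/√(g·D_h) = 3.698/√(32.2×2.096) = 0.45, which is less than 1, so the flow is subcritical.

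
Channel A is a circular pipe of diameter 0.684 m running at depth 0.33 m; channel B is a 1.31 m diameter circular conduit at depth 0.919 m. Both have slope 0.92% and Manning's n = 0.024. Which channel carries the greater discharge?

Channel A: For a circular section of diameter D = 0.684 m at depth y = 0.33 m, the central angle is θ = 2 arccos(1 − 2y/D) = 3.071 rad. Then A = (D²/8)(θ − sin θ) = 0.1755 m² and P = Dθ/2 = 1.05 m. Hydraulic radius R = A/P = 0.1755/1.05 = 0.1671 m. Q_A = (1/0.024)·0.1755·0.1671^(2/3)·√0.0092 = 0.2128 m³/s.
Channel B: For a circular section of diameter D = 1.31 m at depth y = 0.919 m, the central angle is θ = 2 arccos(1 − 2y/D) = 3.971 rad. Then A = (D²/8)(θ − sin θ) = 1.01 m² and P = Dθ/2 = 2.601 m. Hydraulic radius R = A/P = 1.01/2.601 = 0.3883 m. Q_B = (1/0.024)·1.01·0.3883^(2/3)·√0.0092 = 2.149 m³/s.
Q_A = 0.2128 m³/s vs Q_B = 2.149 m³/s, so channel B carries more.

channel B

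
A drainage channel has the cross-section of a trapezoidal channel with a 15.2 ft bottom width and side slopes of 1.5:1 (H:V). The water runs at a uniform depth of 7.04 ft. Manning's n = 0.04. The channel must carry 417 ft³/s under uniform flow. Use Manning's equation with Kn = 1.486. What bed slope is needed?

With bottom width b = 15.2 ft and side slope z = 1.5: A = (b + zy)y = (15.2 + 1.5×7.04)×7.04 = 181.4 ft²; P = b + 2y√(1+z²) = 15.2 + 2×7.04×1.803 = 40.58 ft.
Hydraulic radius R = A/P = 181.4/40.58 = 4.469 ft.
From Manning's equation, S = [nQ / (1.486 A R^(2/3))]² = [0.04 × 417 / (1.486 × 181.4 × 4.469^(2/3))]² = 0.00052.

S = 0.00052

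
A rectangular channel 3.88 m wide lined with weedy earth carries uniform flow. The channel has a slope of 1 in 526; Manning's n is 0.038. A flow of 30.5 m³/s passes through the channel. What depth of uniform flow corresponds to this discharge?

Manning's equation rearranged: A R^(2/3) = nQ / (1·√S) = 0.038 × 30.5 / (√0.001901) = 26.58.
Try y = 4.75 m: A R^(2/3) = 22.82 — low.
Try y = 6.25 m: A R^(2/3) = 31.5 — high.
Try y = 5.4 m: A R^(2/3) = 26.56 — ≈ 26.58.

y_n = 5.4 m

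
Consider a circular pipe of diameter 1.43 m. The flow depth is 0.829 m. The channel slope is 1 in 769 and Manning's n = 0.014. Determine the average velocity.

For a circular section of diameter D = 1.43 m at depth y = 0.829 m, the central angle is θ = 2 arccos(1 − 2y/D) = 3.462 rad. Then A = (D²/8)(θ − sin θ) = 0.9654 m² and P = Dθ/2 = 2.475 m.
Hydraulic radius R = A/P = 0.9654/2.475 = 0.39 m.
From Manning's equation, V = (1/n) R^(2/3) S^(1/2) = (1/0.014) × 0.39^(2/3) × 0.0013^(1/2) = 1.37 m/s.

V = 1.37 m/s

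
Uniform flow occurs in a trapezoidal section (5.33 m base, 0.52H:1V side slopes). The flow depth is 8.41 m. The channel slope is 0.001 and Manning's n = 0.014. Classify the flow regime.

With bottom width b = 5.33 m and side slope z = 0.52: A = (b + zy)y = (5.33 + 0.52×8.41)×8.41 = 81.6 m²; P = b + 2y√(1+z²) = 5.33 + 2×8.41×1.127 = 24.29 m.
Hydraulic radius R = A/P = 81.6/24.29 = 3.36 m.
V = (1/n) R^(2/3) √S = (1/0.014) × 3.36^(2/3) × √0.001 = 5.067 m/s. Hydraulic depth D_h = A/T = 81.6/14.08 = 5.797 m.
Froude number Fr = V/√(g·D_h) = 5.067/√(9.81×5.797) = 0.672, which is less than 1, so the flow is subcritical.

subcritical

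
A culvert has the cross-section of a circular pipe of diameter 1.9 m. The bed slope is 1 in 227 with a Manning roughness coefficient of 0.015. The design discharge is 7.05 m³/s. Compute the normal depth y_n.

Manning's equation rearranged: A R^(2/3) = nQ / (1·√S) = 0.015 × 7.05 / (√0.004405) = 1.593.
At y = 1.15 m: A R^(2/3) = 1.175 — short.
At y = 1.63 m: A R^(2/3) = 1.791 — over.
At y = 1.44 m: A R^(2/3) = 1.593 — close enough.

y_n = 1.44 m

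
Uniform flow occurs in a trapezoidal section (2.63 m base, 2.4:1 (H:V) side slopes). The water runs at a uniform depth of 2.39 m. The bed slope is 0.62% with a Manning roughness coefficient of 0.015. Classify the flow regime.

With bottom width b = 2.63 m and side slope z = 2.4: A = (b + zy)y = (2.63 + 2.4×2.39)×2.39 = 19.99 m²; P = b + 2y√(1+z²) = 2.63 + 2×2.39×2.6 = 15.06 m.
Hydraulic radius R = A/P = 19.99/15.06 = 1.328 m.
V = (1/n) R^(2/3) √S = (1/0.015) × 1.328^(2/3) × √0.0062 = 6.342 m/s. Hydraulic depth D_h = A/T = 19.99/14.1 = 1.418 m.
Froude number Fr = V/√(g·D_h) = 6.342/√(9.81×1.418) = 1.7, which is greater than 1, so the flow is supercritical.

supercritical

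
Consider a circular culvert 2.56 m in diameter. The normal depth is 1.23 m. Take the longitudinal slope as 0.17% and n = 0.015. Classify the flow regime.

For a circular section of diameter D = 2.56 m at depth y = 1.23 m, the central angle is θ = 2 arccos(1 − 2y/D) = 3.063 rad. Then A = (D²/8)(θ − sin θ) = 2.446 m² and P = Dθ/2 = 3.921 m.
Hydraulic radius R = A/P = 2.446/3.921 = 0.6237 m.
V = (1/n) R^(2/3) √S = (1/0.015) × 0.6237^(2/3) × √0.0017 = 2.007 m/s. Hydraulic depth D_h = A/T = 2.446/2.558 = 0.9561 m.
Froude number Fr = V/√(g·D_h) = 2.007/√(9.81×0.9561) = 0.655, which is less than 1, so the flow is subcritical.

subcritical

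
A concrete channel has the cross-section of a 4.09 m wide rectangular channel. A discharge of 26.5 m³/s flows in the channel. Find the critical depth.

For a rectangular channel, critical depth y_c = (q²/g)^(1/3) where q = Q/b = 26.5/4.09 = 6.479 m²/s.
So y_c = (6.479²/9.81)^(1/3) = 1.62 m.

y_c = 1.62 m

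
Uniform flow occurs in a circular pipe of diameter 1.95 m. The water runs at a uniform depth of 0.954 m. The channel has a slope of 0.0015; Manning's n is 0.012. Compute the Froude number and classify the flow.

subcritical

For a circular section of diameter D = 1.95 m at depth y = 0.954 m, the central angle is θ = 2 arccos(1 − 2y/D) = 3.099 rad. Then A = (D²/8)(θ − sin θ) = 1.452 m² and P = Dθ/2 = 3.021 m.
Hydraulic radius R = A/P = 1.452/3.021 = 0.4807 m.
V = (1/n) R^(2/3) √S = (1/0.012) × 0.4807^(2/3) × √0.0015 = 1.981 m/s. Hydraulic depth D_h = A/T = 1.452/1.95 = 0.7449 m.
Froude number Fr = V/√(g·D_h) = 1.981/√(9.81×0.7449) = 0.733, which is less than 1, so the flow is subcritical.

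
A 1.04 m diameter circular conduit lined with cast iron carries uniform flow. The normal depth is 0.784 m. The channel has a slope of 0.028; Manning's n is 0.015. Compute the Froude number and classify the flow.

supercritical

For a circular section of diameter D = 1.04 m at depth y = 0.784 m, the central angle is θ = 2 arccos(1 − 2y/D) = 4.207 rad. Then A = (D²/8)(θ − sin θ) = 0.687 m² and P = Dθ/2 = 2.187 m.
Hydraulic radius R = A/P = 0.687/2.187 = 0.3141 m.
V = (1/n) R^(2/3) √S = (1/0.015) × 0.3141^(2/3) × √0.028 = 5.154 m/s. Hydraulic depth D_h = A/T = 0.687/0.896 = 0.7667 m.
Froude number Fr = V/√(g·D_h) = 5.154/√(9.81×0.7667) = 1.88, which is greater than 1, so the flow is supercritical.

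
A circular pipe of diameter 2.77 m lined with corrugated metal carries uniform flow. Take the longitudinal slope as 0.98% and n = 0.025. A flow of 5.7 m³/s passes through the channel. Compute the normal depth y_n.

Manning's equation rearranged: A R^(2/3) = nQ / (1·√S) = 0.025 × 5.7 / (√0.0098) = 1.439.
Trying y = 1.29 m: A R^(2/3) = 2.087 — over.
Trying y = 0.871 m: A R^(2/3) = 1.011 — short.
Trying y = 1.05 m: A R^(2/3) = 1.44 — close enough.

y_n = 1.05 m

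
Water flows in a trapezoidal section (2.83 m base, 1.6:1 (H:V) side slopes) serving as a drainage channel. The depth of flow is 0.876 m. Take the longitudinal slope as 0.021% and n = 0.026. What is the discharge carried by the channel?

With bottom width b = 2.83 m and side slope z = 1.6: A = (b + zy)y = (2.83 + 1.6×0.876)×0.876 = 3.707 m²; P = b + 2y√(1+z²) = 2.83 + 2×0.876×1.887 = 6.136 m.
Hydraulic radius R = A/P = 3.707/6.136 = 0.6042 m.
Manning's equation: Q = (1/n) A R^(2/3) S^(1/2) = (1/0.026) × 3.707 × 0.6042^(2/3) × 0.00021^(1/2) = 1.48 m³/s.

Q = 1.48 m³/s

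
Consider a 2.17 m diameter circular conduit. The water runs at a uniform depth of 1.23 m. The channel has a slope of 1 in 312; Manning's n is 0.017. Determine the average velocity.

For a circular section of diameter D = 2.17 m at depth y = 1.23 m, the central angle is θ = 2 arccos(1 − 2y/D) = 3.41 rad. Then A = (D²/8)(θ − sin θ) = 2.163 m² and P = Dθ/2 = 3.699 m.
Hydraulic radius R = A/P = 2.163/3.699 = 0.5846 m.
From Manning's equation, V = (1/n) R^(2/3) S^(1/2) = (1/0.017) × 0.5846^(2/3) × 0.003205^(1/2) = 2.33 m/s.

V = 2.33 m/s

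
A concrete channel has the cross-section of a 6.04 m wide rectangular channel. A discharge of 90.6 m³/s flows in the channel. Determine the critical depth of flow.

y_c = 2.84 m

For a rectangular channel, critical depth y_c = (q²/g)^(1/3) where q = Q/b = 90.6/6.04 = 15 m²/s.
So y_c = (15²/9.81)^(1/3) = 2.84 m.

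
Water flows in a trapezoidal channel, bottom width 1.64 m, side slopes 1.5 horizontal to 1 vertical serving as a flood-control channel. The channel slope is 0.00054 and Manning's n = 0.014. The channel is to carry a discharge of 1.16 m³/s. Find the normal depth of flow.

y_n = 0.548 m

Manning's equation rearranged: A R^(2/3) = nQ / (1·√S) = 0.014 × 1.16 / (√0.00054) = 0.6989.
Try y = 0.649 m: A R^(2/3) = 0.9606 — over.
Try y = 0.48 m: A R^(2/3) = 0.5476 — short.
Try y = 0.548 m: A R^(2/3) = 0.6993 — matches.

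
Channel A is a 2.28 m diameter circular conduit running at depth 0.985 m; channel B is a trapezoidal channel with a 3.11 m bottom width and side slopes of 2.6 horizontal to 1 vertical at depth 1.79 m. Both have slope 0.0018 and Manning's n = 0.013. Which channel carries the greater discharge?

channel B

Channel A: For a circular section of diameter D = 2.28 m at depth y = 0.985 m, the central angle is θ = 2 arccos(1 − 2y/D) = 2.869 rad. Then A = (D²/8)(θ − sin θ) = 1.689 m² and P = Dθ/2 = 3.27 m. Hydraulic radius R = A/P = 1.689/3.27 = 0.5165 m. Q_A = (1/0.013)·1.689·0.5165^(2/3)·√0.0018 = 3.549 m³/s.
Channel B: With bottom width b = 3.11 m and side slope z = 2.6: A = (b + zy)y = (3.11 + 2.6×1.79)×1.79 = 13.9 m²; P = b + 2y√(1+z²) = 3.11 + 2×1.79×2.786 = 13.08 m. Hydraulic radius R = A/P = 13.9/13.08 = 1.062 m. Q_B = (1/0.013)·13.9·1.062^(2/3)·√0.0018 = 47.22 m³/s.
Q_A = 3.549 m³/s vs Q_B = 47.22 m³/s, so channel B carries more.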